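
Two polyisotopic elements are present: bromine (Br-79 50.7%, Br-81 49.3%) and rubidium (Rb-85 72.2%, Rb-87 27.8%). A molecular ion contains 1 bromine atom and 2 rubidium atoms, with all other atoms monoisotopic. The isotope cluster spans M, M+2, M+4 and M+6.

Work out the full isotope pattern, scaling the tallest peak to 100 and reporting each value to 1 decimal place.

Bromine pattern (n=1): 0.5070 : 0.4930
Rubidium pattern (n=2): 0.521284 : 0.401432 : 0.077284
Convolve the two distributions (both contribute in 2-u steps):
  M: 0.5070×0.521284 = 0.264291
  M+2: 0.5070×0.401432 + 0.4930×0.521284 = 0.460519
  M+4: 0.5070×0.077284 + 0.4930×0.401432 = 0.237089
  M+6: 0.4930×0.077284 = 0.038101
Scale to base peak (0.460519) = 100: 57.4 : 100.0 : 51.5 : 8.3

57.4 : 100.0 : 51.5 : 8.3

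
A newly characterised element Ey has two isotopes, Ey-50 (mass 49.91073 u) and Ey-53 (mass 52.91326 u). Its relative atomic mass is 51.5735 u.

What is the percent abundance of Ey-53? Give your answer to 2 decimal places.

55.38%

Let x be the fractional abundance of Ey-50; then Ey-53 has abundance 1 − x.
49.91073·x + 52.91326·(1 − x) = 51.5735
(49.91073 − 52.91326)·x = 51.5735 − 52.91326
x = -1.33976 / -3.00253 = 0.44621 → 44.62% Ey-50, 55.38% Ey-53.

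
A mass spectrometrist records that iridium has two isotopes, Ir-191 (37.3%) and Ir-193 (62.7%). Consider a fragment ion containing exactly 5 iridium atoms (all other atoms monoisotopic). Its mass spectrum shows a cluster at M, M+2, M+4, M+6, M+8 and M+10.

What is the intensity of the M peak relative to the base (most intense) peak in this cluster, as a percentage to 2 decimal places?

Term probabilities: M 0.0072, M+2 0.0607, M+4 0.2040, M+6 0.3429, M+8 0.2882, M+10 0.0969. Base peak = M+6.
P(M+6) = C(5,3) × 0.373^2 × 0.627^3 = 10 × 0.139129 × 0.24649188 = 0.342942 (base)
P(M) = C(5,0) × 0.373^5 × 0.627^0 = 1 × 0.00722012 × 1.0000 = 0.007220
Relative intensity = 0.007220 / 0.342942 × 100 = 2.11

2.11%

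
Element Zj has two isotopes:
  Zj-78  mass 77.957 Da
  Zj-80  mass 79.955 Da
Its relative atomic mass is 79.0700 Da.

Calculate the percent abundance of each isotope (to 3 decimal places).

Zj-78: 44.294%, Zj-80: 55.706%

Writing the weighted mean with unknown fraction x of Zj-78:
77.957·x + 79.955·(1 − x) = 79.0700
(77.957 − 79.955)·x = 79.0700 − 79.955
x = -0.8850 / -1.998 = 0.44294 → 44.294% Zj-78, 55.706% Zj-80.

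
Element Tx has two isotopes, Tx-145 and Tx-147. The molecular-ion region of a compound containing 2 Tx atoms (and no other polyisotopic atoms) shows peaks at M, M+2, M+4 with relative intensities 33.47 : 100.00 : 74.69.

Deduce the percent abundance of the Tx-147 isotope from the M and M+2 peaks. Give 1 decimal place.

59.9%

Let p = fractional abundance of Tx-145. I(M+2)/I(M) = [C(2,1)·p^1·(1−p)] / p^2 = 2·(1−p)/p = 100.00/33.47 = 2.9878
(1−p)/p = 2.9878/2 = 1.4939  ⇒  p = 1/(1 + 1.4939) = 0.4010
Tx-145: 40.1%, Tx-147: 59.9%.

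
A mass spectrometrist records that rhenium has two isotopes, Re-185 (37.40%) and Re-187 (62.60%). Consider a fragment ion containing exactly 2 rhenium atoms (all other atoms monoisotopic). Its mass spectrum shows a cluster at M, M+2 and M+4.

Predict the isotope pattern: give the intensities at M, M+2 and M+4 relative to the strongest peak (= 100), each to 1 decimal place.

The 2 Re atoms are independent, so intensities follow the terms of (0.3740 + 0.6260)^2.
P(M) = 0.3740^2 = 0.139876
P(M+2) = 2 × 0.3740^1 × 0.6260^1 = 0.468248
P(M+4) = 0.6260^2 = 0.391876
The M+2 peak is largest (0.468248); scaling to 100 gives 29.9 : 100.0 : 83.7.

29.9 : 100.0 : 83.7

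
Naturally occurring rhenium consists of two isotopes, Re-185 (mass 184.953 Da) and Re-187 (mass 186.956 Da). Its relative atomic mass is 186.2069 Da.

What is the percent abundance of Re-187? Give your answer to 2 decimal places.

Let x be the fractional abundance of Re-185; then Re-187 has abundance 1 − x.
184.953·x + 186.956·(1 − x) = 186.2069
(184.953 − 186.956)·x = 186.2069 − 186.956
x = -0.7491 / -2.003 = 0.37399 → 37.40% Re-185, 62.60% Re-187.

62.60%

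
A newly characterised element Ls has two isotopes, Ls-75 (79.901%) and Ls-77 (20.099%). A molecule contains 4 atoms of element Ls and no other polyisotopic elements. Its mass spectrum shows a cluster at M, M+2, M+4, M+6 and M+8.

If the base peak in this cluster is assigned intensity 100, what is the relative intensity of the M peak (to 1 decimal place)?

99.4

Term probabilities: M 0.4076, M+2 0.4101, M+4 0.1547, M+6 0.0259, M+8 0.0016. Base peak = M+2.
P(M+2) = C(4,1) × 0.79901^3 × 0.20099^1 = 4 × 0.51010155 × 0.20099 = 0.410101 (base)
P(M) = C(4,0) × 0.79901^4 × 0.20099^0 = 1 × 0.40757624 × 1.0000 = 0.407576
Relative intensity = 0.407576 / 0.410101 × 100 = 99.4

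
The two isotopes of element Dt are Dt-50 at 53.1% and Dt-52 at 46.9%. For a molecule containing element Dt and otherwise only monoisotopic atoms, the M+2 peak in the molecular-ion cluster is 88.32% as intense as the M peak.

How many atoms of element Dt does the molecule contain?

1

The M+2/M ratio from n Dt atoms is n · q/p = n · 0.469/0.531.
n = 0.8832 × 0.531/0.469 = 1.00 ≈ 1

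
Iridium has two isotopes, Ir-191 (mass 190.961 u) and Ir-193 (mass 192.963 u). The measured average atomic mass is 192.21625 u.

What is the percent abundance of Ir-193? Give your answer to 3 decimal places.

62.700%

Writing the weighted mean with unknown fraction x of Ir-191:
190.961·x + 192.963·(1 − x) = 192.21625
(190.961 − 192.963)·x = 192.21625 − 192.963
x = -0.74675 / -2.002 = 0.37300 → 37.300% Ir-191, 62.700% Ir-193.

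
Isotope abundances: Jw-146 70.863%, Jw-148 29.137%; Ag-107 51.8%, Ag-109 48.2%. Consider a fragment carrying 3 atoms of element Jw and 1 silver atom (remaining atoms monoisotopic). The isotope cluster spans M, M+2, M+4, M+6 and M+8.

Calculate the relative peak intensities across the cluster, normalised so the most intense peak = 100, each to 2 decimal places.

46.21 : 100.00 : 76.48 : 25.02 : 2.99

Element Jw pattern (n=3): 0.35584314 : 0.43894 : 0.18048057 : 0.02473629
Silver pattern (n=1): 0.5180 : 0.4820
Convolve the two distributions (both contribute in 2-u steps):
  M: 0.35584314×0.5180 = 0.184327
  M+2: 0.35584314×0.4820 + 0.43894×0.5180 = 0.398887
  M+4: 0.43894×0.4820 + 0.18048057×0.5180 = 0.305058
  M+6: 0.18048057×0.4820 + 0.02473629×0.5180 = 0.099805
  M+8: 0.02473629×0.4820 = 0.011923
Scale to base peak (0.398887) = 100: 46.21 : 100.00 : 76.48 : 25.02 : 2.99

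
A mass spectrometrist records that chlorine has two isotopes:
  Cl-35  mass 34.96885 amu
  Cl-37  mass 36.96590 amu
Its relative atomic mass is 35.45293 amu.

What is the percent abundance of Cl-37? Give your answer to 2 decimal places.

24.24%

With x = fraction of Cl-35 (so Cl-37 is 1 − x):
34.96885·x + 36.96590·(1 − x) = 35.45293
(34.96885 − 36.96590)·x = 35.45293 − 36.96590
x = -1.51297 / -1.99705 = 0.75760 → 75.76% Cl-35, 24.24% Cl-37.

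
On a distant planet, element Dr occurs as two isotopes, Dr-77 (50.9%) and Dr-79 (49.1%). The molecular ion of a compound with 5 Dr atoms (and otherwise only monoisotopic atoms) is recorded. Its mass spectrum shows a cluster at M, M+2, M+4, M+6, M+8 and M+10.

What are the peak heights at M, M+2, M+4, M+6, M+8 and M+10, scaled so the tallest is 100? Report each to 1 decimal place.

The 5 Dr atoms are independent, so intensities follow the terms of (0.509 + 0.491)^5.
P(M) = 0.509^5 = 0.034166
P(M+2) = 5 × 0.509^4 × 0.491^1 = 0.164787
P(M+4) = 10 × 0.509^3 × 0.491^2 = 0.317919
P(M+6) = 10 × 0.509^2 × 0.491^3 = 0.306676
P(M+8) = 5 × 0.509^1 × 0.491^4 = 0.147916
P(M+10) = 0.491^5 = 0.028537
The M+4 peak is largest (0.317919); scaling to 100 gives 10.7 : 51.8 : 100.0 : 96.5 : 46.5 : 9.0.

10.7 : 51.8 : 100.0 : 96.5 : 46.5 : 9.0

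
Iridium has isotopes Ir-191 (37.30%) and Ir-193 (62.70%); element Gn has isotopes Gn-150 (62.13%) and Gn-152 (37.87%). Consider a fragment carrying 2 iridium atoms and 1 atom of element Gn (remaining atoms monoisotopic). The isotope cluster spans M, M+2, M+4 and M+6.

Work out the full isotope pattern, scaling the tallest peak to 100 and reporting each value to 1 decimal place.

20.5 : 81.5 : 100.0 : 35.3

Iridium pattern (n=2): 0.139129 : 0.467742 : 0.393129
Element Gn pattern (n=1): 0.6213 : 0.3787
Convolve the two distributions (both contribute in 2-u steps):
  M: 0.139129×0.6213 = 0.086441
  M+2: 0.139129×0.3787 + 0.467742×0.6213 = 0.343296
  M+4: 0.467742×0.3787 + 0.393129×0.6213 = 0.421385
  M+6: 0.393129×0.3787 = 0.148878
Scale to base peak (0.421385) = 100: 20.5 : 81.5 : 100.0 : 35.3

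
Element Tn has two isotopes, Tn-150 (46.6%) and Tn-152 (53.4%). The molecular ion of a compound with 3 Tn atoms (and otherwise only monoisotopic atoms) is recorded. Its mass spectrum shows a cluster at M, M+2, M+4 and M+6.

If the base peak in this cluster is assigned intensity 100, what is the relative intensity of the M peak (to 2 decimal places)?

25.38

(0.466 + 0.534)^3 gives M 0.1012, M+2 0.3479, M+4 0.3986, M+6 0.1523; the largest is M+4.
P(M+4) = C(3,2) × 0.466^1 × 0.534^2 = 3 × 0.4660 × 0.285156 = 0.398648 (base)
P(M) = C(3,0) × 0.466^3 × 0.534^0 = 1 × 0.1011947 × 1.0000 = 0.101195
Relative intensity = 0.101195 / 0.398648 × 100 = 25.38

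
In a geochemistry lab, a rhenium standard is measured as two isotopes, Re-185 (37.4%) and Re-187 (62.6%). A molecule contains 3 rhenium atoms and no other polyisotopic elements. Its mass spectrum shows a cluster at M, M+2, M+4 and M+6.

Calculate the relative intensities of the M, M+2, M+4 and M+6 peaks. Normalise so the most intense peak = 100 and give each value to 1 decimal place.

11.9 : 59.7 : 100.0 : 55.8

The 3 Re atoms are independent, so intensities follow the terms of (0.374 + 0.626)^3.
P(M) = 0.374^3 = 0.052314
P(M+2) = 3 × 0.374^2 × 0.626^1 = 0.262687
P(M+4) = 3 × 0.374^1 × 0.626^2 = 0.439685
P(M+6) = 0.626^3 = 0.245314
The M+4 peak is largest (0.439685); scaling to 100 gives 11.9 : 59.7 : 100.0 : 55.8.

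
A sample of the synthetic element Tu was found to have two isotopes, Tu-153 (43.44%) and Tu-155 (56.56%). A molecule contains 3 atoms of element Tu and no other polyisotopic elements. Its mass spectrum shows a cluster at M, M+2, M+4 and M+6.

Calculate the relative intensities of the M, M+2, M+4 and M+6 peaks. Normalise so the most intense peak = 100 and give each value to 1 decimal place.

19.7 : 76.8 : 100.0 : 43.4

Expanding (0.4344 + 0.5656)^3:
P(M) = 0.4344^3 = 0.081973
P(M+2) = 3 × 0.4344^2 × 0.5656^1 = 0.320192
P(M+4) = 3 × 0.4344^1 × 0.5656^2 = 0.416898
P(M+6) = 0.5656^3 = 0.180937
The M+4 peak is largest (0.416898); scaling to 100 gives 19.7 : 76.8 : 100.0 : 43.4.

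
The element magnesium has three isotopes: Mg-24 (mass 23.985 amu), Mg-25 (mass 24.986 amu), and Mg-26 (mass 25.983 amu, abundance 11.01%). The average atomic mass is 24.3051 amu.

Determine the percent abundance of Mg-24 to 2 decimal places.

The remaining 88.99% is split between Mg-24 (fraction x) and Mg-25 (fraction 0.8899 − x).
Substituting: 23.985x + 24.986(0.8899 − x) = 21.4443717
(23.985 − 24.986)x = -0.7906697  ⇒  x = 0.78988, y = 0.10002
Mg-24: 78.99%, Mg-25: 10.00%.

78.99%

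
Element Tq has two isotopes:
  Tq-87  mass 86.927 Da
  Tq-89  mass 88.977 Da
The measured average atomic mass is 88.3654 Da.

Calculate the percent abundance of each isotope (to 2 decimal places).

Tq-87: 29.83%, Tq-89: 70.17%

With x = fraction of Tq-87 (so Tq-89 is 1 − x):
86.927·x + 88.977·(1 − x) = 88.3654
(86.927 − 88.977)·x = 88.3654 − 88.977
x = -0.6116 / -2.050 = 0.29834 → 29.83% Tq-87, 70.17% Tq-89.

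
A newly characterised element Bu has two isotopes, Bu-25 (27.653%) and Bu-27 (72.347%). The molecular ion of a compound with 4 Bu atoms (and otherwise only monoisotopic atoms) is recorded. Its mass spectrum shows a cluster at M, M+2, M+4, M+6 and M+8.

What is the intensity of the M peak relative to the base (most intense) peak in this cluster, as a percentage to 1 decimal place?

1.4%

Term probabilities: M 0.0058, M+2 0.0612, M+4 0.2401, M+6 0.4189, M+8 0.2740. Base peak = M+6.
P(M+6) = C(4,3) × 0.27653^1 × 0.72347^3 = 4 × 0.27653 × 0.37867059 = 0.418855 (base)
P(M) = C(4,0) × 0.27653^4 × 0.72347^0 = 1 × 0.00584748 × 1.0000 = 0.005847
Relative intensity = 0.005847 / 0.418855 × 100 = 1.4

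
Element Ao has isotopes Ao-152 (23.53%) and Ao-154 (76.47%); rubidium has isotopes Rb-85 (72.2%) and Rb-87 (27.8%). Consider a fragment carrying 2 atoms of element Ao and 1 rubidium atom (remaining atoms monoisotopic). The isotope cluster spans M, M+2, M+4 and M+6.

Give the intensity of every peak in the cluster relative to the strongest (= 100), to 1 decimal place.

7.7 : 52.7 : 100.0 : 31.1

Element Ao pattern (n=2): 0.05536609 : 0.35986782 : 0.58476609
Rubidium pattern (n=1): 0.7220 : 0.2780
Convolve the two distributions (both contribute in 2-u steps):
  M: 0.05536609×0.7220 = 0.039974
  M+2: 0.05536609×0.2780 + 0.35986782×0.7220 = 0.275216
  M+4: 0.35986782×0.2780 + 0.58476609×0.7220 = 0.522244
  M+6: 0.58476609×0.2780 = 0.162565
Scale to base peak (0.522244) = 100: 7.7 : 52.7 : 100.0 : 31.1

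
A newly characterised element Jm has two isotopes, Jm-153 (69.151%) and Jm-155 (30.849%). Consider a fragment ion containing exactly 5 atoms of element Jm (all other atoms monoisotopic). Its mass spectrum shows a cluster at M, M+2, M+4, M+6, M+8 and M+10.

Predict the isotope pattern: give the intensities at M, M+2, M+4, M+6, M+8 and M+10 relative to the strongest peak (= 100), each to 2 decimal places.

44.83 : 100.00 : 89.22 : 39.80 : 8.88 : 0.79

The 5 Jm atoms are independent, so intensities follow the terms of (0.69151 + 0.30849)^5.
P(M) = 0.69151^5 = 0.158122
P(M+2) = 5 × 0.69151^4 × 0.30849^1 = 0.352700
P(M+4) = 10 × 0.69151^3 × 0.30849^2 = 0.314686
P(M+6) = 10 × 0.69151^2 × 0.30849^3 = 0.140385
P(M+8) = 5 × 0.69151^1 × 0.30849^4 = 0.031314
P(M+10) = 0.30849^5 = 0.002794
The M+2 peak is largest (0.352700); scaling to 100 gives 44.83 : 100.00 : 89.22 : 39.80 : 8.88 : 0.79.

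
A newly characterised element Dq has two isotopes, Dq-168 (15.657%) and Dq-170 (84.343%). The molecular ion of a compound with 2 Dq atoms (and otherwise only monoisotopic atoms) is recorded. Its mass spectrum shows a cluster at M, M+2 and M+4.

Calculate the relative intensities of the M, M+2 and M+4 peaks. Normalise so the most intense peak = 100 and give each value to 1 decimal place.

Each Dq atom is independently Dq-168 (p = 0.15657) or Dq-170 (q = 0.84343); the cluster is the binomial expansion (p + q)^2.
P(M) = 0.15657^2 = 0.024514
P(M+2) = 2 × 0.15657^1 × 0.84343^1 = 0.264112
P(M+4) = 0.84343^2 = 0.711374
The M+4 peak is largest (0.711374); scaling to 100 gives 3.4 : 37.1 : 100.0.

3.4 : 37.1 : 100.0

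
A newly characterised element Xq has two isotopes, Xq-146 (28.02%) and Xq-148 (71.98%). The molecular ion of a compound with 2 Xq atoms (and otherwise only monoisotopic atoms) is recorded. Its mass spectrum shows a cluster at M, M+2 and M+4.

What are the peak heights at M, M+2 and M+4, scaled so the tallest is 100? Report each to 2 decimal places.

15.15 : 77.85 : 100.00

Expanding (0.2802 + 0.7198)^2:
P(M) = 0.2802^2 = 0.078512
P(M+2) = 2 × 0.2802^1 × 0.7198^1 = 0.403376
P(M+4) = 0.7198^2 = 0.518112
The M+4 peak is largest (0.518112); scaling to 100 gives 15.15 : 77.85 : 100.00.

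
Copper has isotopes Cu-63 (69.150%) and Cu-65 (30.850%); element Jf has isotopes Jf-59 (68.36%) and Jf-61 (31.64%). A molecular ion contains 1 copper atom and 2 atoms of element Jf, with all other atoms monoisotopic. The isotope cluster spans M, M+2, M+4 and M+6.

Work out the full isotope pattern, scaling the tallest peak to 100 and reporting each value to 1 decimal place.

Copper pattern (n=1): 0.6915 : 0.3085
Element Jf pattern (n=2): 0.46730896 : 0.43258208 : 0.10010896
Convolve the two distributions (both contribute in 2-u steps):
  M: 0.6915×0.46730896 = 0.323144
  M+2: 0.6915×0.43258208 + 0.3085×0.46730896 = 0.443295
  M+4: 0.6915×0.10010896 + 0.3085×0.43258208 = 0.202677
  M+6: 0.3085×0.10010896 = 0.030884
Scale to base peak (0.443295) = 100: 72.9 : 100.0 : 45.7 : 7.0

72.9 : 100.0 : 45.7 : 7.0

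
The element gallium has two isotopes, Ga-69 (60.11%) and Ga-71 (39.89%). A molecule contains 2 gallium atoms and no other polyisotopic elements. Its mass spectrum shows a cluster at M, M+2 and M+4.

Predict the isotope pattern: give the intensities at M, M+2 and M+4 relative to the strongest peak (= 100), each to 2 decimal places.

The 2 Ga atoms are independent, so intensities follow the terms of (0.6011 + 0.3989)^2.
P(M) = 0.6011^2 = 0.361321
P(M+2) = 2 × 0.6011^1 × 0.3989^1 = 0.479558
P(M+4) = 0.3989^2 = 0.159121
The M+2 peak is largest (0.479558); scaling to 100 gives 75.34 : 100.00 : 33.18.

75.34 : 100.00 : 33.18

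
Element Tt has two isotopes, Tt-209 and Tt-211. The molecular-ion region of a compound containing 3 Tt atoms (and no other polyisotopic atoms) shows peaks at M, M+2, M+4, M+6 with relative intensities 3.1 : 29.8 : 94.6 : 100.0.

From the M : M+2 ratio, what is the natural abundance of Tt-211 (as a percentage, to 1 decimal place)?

76.2%

Write p for the Tt-209 fraction. I(M+2)/I(M) = [C(3,1)·p^2·(1−p)] / p^3 = 3·(1−p)/p = 29.8/3.1 = 9.6129
(1−p)/p = 9.6129/3 = 3.2043  ⇒  p = 1/(1 + 3.2043) = 0.2379
Tt-209: 23.8%, Tt-211: 76.2%.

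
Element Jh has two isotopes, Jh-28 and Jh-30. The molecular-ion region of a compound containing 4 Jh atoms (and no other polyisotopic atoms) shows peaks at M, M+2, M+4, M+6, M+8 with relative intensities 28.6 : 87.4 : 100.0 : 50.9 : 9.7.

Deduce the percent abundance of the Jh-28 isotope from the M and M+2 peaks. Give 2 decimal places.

Write p for the Jh-28 fraction. I(M+2)/I(M) = [C(4,1)·p^3·(1−p)] / p^4 = 4·(1−p)/p = 87.4/28.6 = 3.0559
(1−p)/p = 3.0559/4 = 0.7640  ⇒  p = 1/(1 + 0.7640) = 0.5669
Jh-28: 56.69%, Jh-30: 43.31%.

56.69%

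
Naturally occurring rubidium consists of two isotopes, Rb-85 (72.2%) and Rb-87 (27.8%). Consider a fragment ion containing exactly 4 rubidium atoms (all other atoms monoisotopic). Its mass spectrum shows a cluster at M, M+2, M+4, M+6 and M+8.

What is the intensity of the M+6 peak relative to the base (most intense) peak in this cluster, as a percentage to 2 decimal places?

(0.722 + 0.278)^4 gives M 0.2717, M+2 0.4185, M+4 0.2417, M+6 0.0620, M+8 0.0060; the largest is M+2.
P(M+2) = C(4,1) × 0.722^3 × 0.278^1 = 4 × 0.37636705 × 0.2780 = 0.418520 (base)
P(M+6) = C(4,3) × 0.722^1 × 0.278^3 = 4 × 0.7220 × 0.02148495 = 0.062049
Relative intensity = 0.062049 / 0.418520 × 100 = 14.83

14.83%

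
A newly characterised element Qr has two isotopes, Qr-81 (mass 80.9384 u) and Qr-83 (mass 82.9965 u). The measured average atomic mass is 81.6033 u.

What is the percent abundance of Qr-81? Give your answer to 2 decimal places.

Let x be the fractional abundance of Qr-81; then Qr-83 has abundance 1 − x.
80.9384·x + 82.9965·(1 − x) = 81.6033
(80.9384 − 82.9965)·x = 81.6033 − 82.9965
x = -1.3932 / -2.0581 = 0.67694 → 67.69% Qr-81, 32.31% Qr-83.

67.69%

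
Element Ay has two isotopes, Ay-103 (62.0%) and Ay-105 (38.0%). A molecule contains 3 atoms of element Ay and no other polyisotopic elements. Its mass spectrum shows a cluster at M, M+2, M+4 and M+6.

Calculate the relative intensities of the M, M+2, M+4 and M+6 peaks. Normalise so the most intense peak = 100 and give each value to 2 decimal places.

54.39 : 100.00 : 61.29 : 12.52

Each Ay atom is independently Ay-103 (p = 0.620) or Ay-105 (q = 0.380); the cluster is the binomial expansion (p + q)^3.
P(M) = 0.620^3 = 0.238328
P(M+2) = 3 × 0.620^2 × 0.380^1 = 0.438216
P(M+4) = 3 × 0.620^1 × 0.380^2 = 0.268584
P(M+6) = 0.380^3 = 0.054872
The M+2 peak is largest (0.438216); scaling to 100 gives 54.39 : 100.00 : 61.29 : 12.52.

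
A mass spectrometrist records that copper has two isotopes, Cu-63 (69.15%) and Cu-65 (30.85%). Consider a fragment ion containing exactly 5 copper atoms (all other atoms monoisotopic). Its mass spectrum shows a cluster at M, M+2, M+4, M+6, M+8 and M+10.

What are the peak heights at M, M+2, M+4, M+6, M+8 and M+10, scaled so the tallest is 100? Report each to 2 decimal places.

The 5 Cu atoms are independent, so intensities follow the terms of (0.6915 + 0.3085)^5.
P(M) = 0.6915^5 = 0.158111
P(M+2) = 5 × 0.6915^4 × 0.3085^1 = 0.352691
P(M+4) = 10 × 0.6915^3 × 0.3085^2 = 0.314693
P(M+6) = 10 × 0.6915^2 × 0.3085^3 = 0.140394
P(M+8) = 5 × 0.6915^1 × 0.3085^4 = 0.031317
P(M+10) = 0.3085^5 = 0.002794
The M+2 peak is largest (0.352691); scaling to 100 gives 44.83 : 100.00 : 89.23 : 39.81 : 8.88 : 0.79.

44.83 : 100.00 : 89.23 : 39.81 : 8.88 : 0.79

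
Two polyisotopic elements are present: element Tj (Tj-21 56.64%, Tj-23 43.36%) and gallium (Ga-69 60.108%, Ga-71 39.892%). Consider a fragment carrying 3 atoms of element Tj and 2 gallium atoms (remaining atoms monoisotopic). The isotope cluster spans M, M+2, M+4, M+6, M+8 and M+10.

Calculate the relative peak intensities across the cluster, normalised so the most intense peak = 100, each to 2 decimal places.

Element Tj pattern (n=3): 0.18170619 : 0.4173083 : 0.31946482 : 0.08152069
Gallium pattern (n=2): 0.36129717 : 0.47956567 : 0.15913717
Convolve the two distributions (both contribute in 2-u steps):
  M: 0.18170619×0.36129717 = 0.065650
  M+2: 0.18170619×0.47956567 + 0.4173083×0.36129717 = 0.237912
  M+4: 0.18170619×0.15913717 + 0.4173083×0.47956567 + 0.31946482×0.36129717 = 0.344465
  M+6: 0.4173083×0.15913717 + 0.31946482×0.47956567 + 0.08152069×0.36129717 = 0.249067
  M+8: 0.31946482×0.15913717 + 0.08152069×0.47956567 = 0.089933
  M+10: 0.08152069×0.15913717 = 0.012973
Scale to base peak (0.344465) = 100: 19.06 : 69.07 : 100.00 : 72.31 : 26.11 : 3.77

19.06 : 69.07 : 100.00 : 72.31 : 26.11 : 3.77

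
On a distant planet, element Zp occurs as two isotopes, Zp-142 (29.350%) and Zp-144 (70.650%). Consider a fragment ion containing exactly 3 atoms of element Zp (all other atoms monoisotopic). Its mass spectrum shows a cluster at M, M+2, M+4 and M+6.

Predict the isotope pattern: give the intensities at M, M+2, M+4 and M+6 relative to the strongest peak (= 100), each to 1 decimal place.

Expanding (0.29350 + 0.70650)^3:
P(M) = 0.29350^3 = 0.025283
P(M+2) = 3 × 0.29350^2 × 0.70650^1 = 0.182578
P(M+4) = 3 × 0.29350^1 × 0.70650^2 = 0.439495
P(M+6) = 0.70650^3 = 0.352644
The M+4 peak is largest (0.439495); scaling to 100 gives 5.8 : 41.5 : 100.0 : 80.2.

5.8 : 41.5 : 100.0 : 80.2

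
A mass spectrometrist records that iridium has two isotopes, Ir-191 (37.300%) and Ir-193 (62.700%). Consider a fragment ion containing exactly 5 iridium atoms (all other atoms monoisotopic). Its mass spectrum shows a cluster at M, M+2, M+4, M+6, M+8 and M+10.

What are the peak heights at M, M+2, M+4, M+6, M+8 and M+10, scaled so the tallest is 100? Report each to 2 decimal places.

Each Ir atom is independently Ir-191 (p = 0.37300) or Ir-193 (q = 0.62700); the cluster is the binomial expansion (p + q)^5.
P(M) = 0.37300^5 = 0.007220
P(M+2) = 5 × 0.37300^4 × 0.62700^1 = 0.060684
P(M+4) = 10 × 0.37300^3 × 0.62700^2 = 0.204015
P(M+6) = 10 × 0.37300^2 × 0.62700^3 = 0.342942
P(M+8) = 5 × 0.37300^1 × 0.62700^4 = 0.288237
P(M+10) = 0.62700^5 = 0.096903
The M+6 peak is largest (0.342942); scaling to 100 gives 2.11 : 17.70 : 59.49 : 100.00 : 84.05 : 28.26.

2.11 : 17.70 : 59.49 : 100.00 : 84.05 : 28.26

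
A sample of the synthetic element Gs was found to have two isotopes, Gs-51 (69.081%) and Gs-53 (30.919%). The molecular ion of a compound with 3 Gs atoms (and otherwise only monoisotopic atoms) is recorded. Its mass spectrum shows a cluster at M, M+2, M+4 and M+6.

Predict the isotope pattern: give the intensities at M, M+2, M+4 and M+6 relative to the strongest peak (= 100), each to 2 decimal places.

74.48 : 100.00 : 44.76 : 6.68

The 3 Gs atoms are independent, so intensities follow the terms of (0.69081 + 0.30919)^3.
P(M) = 0.69081^3 = 0.329667
P(M+2) = 3 × 0.69081^2 × 0.30919^1 = 0.442654
P(M+4) = 3 × 0.69081^1 × 0.30919^2 = 0.198121
P(M+6) = 0.30919^3 = 0.029558
The M+2 peak is largest (0.442654); scaling to 100 gives 74.48 : 100.00 : 44.76 : 6.68.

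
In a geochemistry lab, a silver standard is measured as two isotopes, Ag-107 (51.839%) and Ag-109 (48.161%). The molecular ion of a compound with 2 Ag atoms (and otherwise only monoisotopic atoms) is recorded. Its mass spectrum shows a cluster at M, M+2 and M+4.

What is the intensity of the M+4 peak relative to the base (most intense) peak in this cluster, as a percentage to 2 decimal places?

Binomial terms of (0.51839 + 0.48161)^2: M 0.2687, M+2 0.4993, M+4 0.2319 → M+2 is the base peak.
P(M+2) = C(2,1) × 0.51839^1 × 0.48161^1 = 2 × 0.51839 × 0.48161 = 0.499324 (base)
P(M+4) = C(2,2) × 0.51839^0 × 0.48161^2 = 1 × 1.0000 × 0.23194819 = 0.231948
Relative intensity = 0.231948 / 0.499324 × 100 = 46.45

46.45%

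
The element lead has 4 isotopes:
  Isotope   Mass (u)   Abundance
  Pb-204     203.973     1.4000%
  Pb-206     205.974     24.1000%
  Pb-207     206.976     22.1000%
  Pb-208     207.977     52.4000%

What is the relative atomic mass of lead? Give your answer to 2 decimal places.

207.22 u

The abundance-weighted mean is 0.014000 × 203.973 + 0.241000 × 205.974 + 0.221000 × 206.976 + 0.524000 × 207.977
= 2.8556 + 49.6397 + 45.7417 + 108.9799 = 207.2169 u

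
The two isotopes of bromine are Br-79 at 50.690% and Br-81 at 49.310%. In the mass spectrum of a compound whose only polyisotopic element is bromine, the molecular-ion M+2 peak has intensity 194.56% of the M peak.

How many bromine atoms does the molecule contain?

With n Br atoms, P(M+2)/P(M) = C(n,1)·p^(n−1)q / p^n = n·q/p = n · 0.49310/0.50690.
n = 1.9456 × 0.50690/0.49310 = 2.00 ≈ 2

2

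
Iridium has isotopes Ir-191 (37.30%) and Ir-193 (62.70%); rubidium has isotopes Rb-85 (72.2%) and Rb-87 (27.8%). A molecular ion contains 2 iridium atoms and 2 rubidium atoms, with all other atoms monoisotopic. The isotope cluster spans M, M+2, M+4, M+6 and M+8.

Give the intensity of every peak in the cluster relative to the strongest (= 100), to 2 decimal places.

Iridium pattern (n=2): 0.139129 : 0.467742 : 0.393129
Rubidium pattern (n=2): 0.521284 : 0.401432 : 0.077284
Convolve the two distributions (both contribute in 2-u steps):
  M: 0.139129×0.521284 = 0.072526
  M+2: 0.139129×0.401432 + 0.467742×0.521284 = 0.299677
  M+4: 0.139129×0.077284 + 0.467742×0.401432 + 0.393129×0.521284 = 0.403451
  M+6: 0.467742×0.077284 + 0.393129×0.401432 = 0.193964
  M+8: 0.393129×0.077284 = 0.030383
Scale to base peak (0.403451) = 100: 17.98 : 74.28 : 100.00 : 48.08 : 7.53

17.98 : 74.28 : 100.00 : 48.08 : 7.53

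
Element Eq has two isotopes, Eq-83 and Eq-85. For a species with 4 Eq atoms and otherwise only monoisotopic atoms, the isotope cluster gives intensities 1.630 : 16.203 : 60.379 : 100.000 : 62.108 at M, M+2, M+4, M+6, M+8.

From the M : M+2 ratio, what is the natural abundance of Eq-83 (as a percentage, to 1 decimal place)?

28.7%

Write p for the Eq-83 fraction. I(M+2)/I(M) = [C(4,1)·p^3·(1−p)] / p^4 = 4·(1−p)/p = 16.203/1.630 = 9.9405
(1−p)/p = 9.9405/4 = 2.4851  ⇒  p = 1/(1 + 2.4851) = 0.2869
Eq-83: 28.7%, Eq-85: 71.3%.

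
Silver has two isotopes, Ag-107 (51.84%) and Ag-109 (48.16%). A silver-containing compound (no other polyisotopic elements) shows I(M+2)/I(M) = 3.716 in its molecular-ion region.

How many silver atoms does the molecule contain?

4

For n independent Ag atoms, I(M+2)/I(M) = n · (abundance Ag-109) / (abundance Ag-107) = n · 0.4816/0.5184.
n = 3.716 × 0.5184/0.4816 = 4.00 ≈ 4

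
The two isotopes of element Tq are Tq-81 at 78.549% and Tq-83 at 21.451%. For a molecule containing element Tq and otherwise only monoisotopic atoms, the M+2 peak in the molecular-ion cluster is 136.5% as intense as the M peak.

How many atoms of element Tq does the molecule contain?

5

For n independent Tq atoms, I(M+2)/I(M) = n · (abundance Tq-83) / (abundance Tq-81) = n · 0.21451/0.78549.
n = 1.365 × 0.78549/0.21451 = 5.00 ≈ 5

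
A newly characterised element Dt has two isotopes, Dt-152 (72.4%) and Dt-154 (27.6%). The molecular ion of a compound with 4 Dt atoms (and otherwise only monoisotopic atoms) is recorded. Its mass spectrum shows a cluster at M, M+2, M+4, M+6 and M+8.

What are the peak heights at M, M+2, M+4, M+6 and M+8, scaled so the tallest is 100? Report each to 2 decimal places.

65.58 : 100.00 : 57.18 : 14.53 : 1.39

Each Dt atom is independently Dt-152 (p = 0.724) or Dt-154 (q = 0.276); the cluster is the binomial expansion (p + q)^4.
P(M) = 0.724^4 = 0.274760
P(M+2) = 4 × 0.724^3 × 0.276^1 = 0.418972
P(M+4) = 6 × 0.724^2 × 0.276^2 = 0.239578
P(M+6) = 4 × 0.724^1 × 0.276^3 = 0.060887
P(M+8) = 0.276^4 = 0.005803
The M+2 peak is largest (0.418972); scaling to 100 gives 65.58 : 100.00 : 57.18 : 14.53 : 1.39.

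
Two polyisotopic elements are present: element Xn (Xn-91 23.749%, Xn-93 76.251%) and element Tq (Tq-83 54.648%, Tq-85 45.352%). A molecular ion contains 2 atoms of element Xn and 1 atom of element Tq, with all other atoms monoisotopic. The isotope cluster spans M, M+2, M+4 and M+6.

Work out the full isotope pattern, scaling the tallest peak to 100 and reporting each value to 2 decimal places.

6.39 : 46.37 : 100.00 : 54.71

Element Xn pattern (n=2): 0.0564015 : 0.362177 : 0.5814215
Element Tq pattern (n=1): 0.54648 : 0.45352
Convolve the two distributions (both contribute in 2-u steps):
  M: 0.0564015×0.54648 = 0.030822
  M+2: 0.0564015×0.45352 + 0.362177×0.54648 = 0.223502
  M+4: 0.362177×0.45352 + 0.5814215×0.54648 = 0.481990
  M+6: 0.5814215×0.45352 = 0.263686
Scale to base peak (0.481990) = 100: 6.39 : 46.37 : 100.00 : 54.71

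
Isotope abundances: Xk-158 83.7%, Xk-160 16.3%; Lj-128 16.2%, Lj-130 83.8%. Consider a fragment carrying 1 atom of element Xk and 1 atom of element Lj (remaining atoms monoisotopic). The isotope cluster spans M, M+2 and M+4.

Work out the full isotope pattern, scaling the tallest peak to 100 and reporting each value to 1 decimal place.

Element Xk pattern (n=1): 0.8370 : 0.1630
Element Lj pattern (n=1): 0.1620 : 0.8380
Convolve the two distributions (both contribute in 2-u steps):
  M: 0.8370×0.1620 = 0.135594
  M+2: 0.8370×0.8380 + 0.1630×0.1620 = 0.727812
  M+4: 0.1630×0.8380 = 0.136594
Scale to base peak (0.727812) = 100: 18.6 : 100.0 : 18.8

18.6 : 100.0 : 18.8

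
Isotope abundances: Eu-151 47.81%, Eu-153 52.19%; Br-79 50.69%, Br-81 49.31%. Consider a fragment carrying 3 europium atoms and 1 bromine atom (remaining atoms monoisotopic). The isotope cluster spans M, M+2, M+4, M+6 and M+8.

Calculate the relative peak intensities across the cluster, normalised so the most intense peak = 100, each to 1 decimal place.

14.8 : 62.8 : 100.0 : 70.7 : 18.7

Europium pattern (n=3): 0.10928391 : 0.3578871 : 0.39067407 : 0.14215492
Bromine pattern (n=1): 0.5069 : 0.4931
Convolve the two distributions (both contribute in 2-u steps):
  M: 0.10928391×0.5069 = 0.055396
  M+2: 0.10928391×0.4931 + 0.3578871×0.5069 = 0.235301
  M+4: 0.3578871×0.4931 + 0.39067407×0.5069 = 0.374507
  M+6: 0.39067407×0.4931 + 0.14215492×0.5069 = 0.264700
  M+8: 0.14215492×0.4931 = 0.070097
Scale to base peak (0.374507) = 100: 14.8 : 62.8 : 100.0 : 70.7 : 18.7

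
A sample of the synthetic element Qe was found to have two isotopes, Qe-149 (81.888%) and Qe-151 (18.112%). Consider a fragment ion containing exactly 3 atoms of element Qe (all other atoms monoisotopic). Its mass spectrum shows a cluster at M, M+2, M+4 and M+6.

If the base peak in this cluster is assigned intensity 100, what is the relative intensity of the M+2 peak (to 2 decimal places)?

66.35

Term probabilities: M 0.5491, M+2 0.3644, M+4 0.0806, M+6 0.0059. Base peak = M.
P(M) = C(3,0) × 0.81888^3 × 0.18112^0 = 1 × 0.54911182 × 1.0000 = 0.549112 (base)
P(M+2) = C(3,1) × 0.81888^2 × 0.18112^1 = 3 × 0.67056445 × 0.18112 = 0.364358
Relative intensity = 0.364358 / 0.549112 × 100 = 66.35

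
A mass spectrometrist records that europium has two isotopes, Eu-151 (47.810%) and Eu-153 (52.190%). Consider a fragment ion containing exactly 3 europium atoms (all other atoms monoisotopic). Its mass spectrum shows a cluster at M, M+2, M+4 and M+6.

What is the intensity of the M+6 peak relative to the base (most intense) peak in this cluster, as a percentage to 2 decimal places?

36.39%

Term probabilities: M 0.1093, M+2 0.3579, M+4 0.3907, M+6 0.1422. Base peak = M+4.
P(M+4) = C(3,2) × 0.47810^1 × 0.52190^2 = 3 × 0.4781 × 0.27237961 = 0.390674 (base)
P(M+6) = C(3,3) × 0.47810^0 × 0.52190^3 = 1 × 1.0000 × 0.14215492 = 0.142155
Relative intensity = 0.142155 / 0.390674 × 100 = 36.39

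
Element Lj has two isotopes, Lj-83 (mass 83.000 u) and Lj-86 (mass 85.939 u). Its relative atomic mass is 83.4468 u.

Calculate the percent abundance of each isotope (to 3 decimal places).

Let x be the fractional abundance of Lj-83; then Lj-86 has abundance 1 − x.
83.000·x + 85.939·(1 − x) = 83.4468
(83.000 − 85.939)·x = 83.4468 − 85.939
x = -2.4922 / -2.939 = 0.84798 → 84.798% Lj-83, 15.202% Lj-86.

Lj-83: 84.798%, Lj-86: 15.202%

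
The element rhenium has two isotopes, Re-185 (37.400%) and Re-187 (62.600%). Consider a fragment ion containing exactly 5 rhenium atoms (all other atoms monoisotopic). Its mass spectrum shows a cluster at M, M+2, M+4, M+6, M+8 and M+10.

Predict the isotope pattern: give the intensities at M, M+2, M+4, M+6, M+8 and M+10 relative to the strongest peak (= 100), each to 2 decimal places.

2.13 : 17.85 : 59.74 : 100.00 : 83.69 : 28.02

Each Re atom is independently Re-185 (p = 0.37400) or Re-187 (q = 0.62600); the cluster is the binomial expansion (p + q)^5.
P(M) = 0.37400^5 = 0.007317
P(M+2) = 5 × 0.37400^4 × 0.62600^1 = 0.061239
P(M+4) = 10 × 0.37400^3 × 0.62600^2 = 0.205005
P(M+6) = 10 × 0.37400^2 × 0.62600^3 = 0.343136
P(M+8) = 5 × 0.37400^1 × 0.62600^4 = 0.287170
P(M+10) = 0.62600^5 = 0.096133
The M+6 peak is largest (0.343136); scaling to 100 gives 2.13 : 17.85 : 59.74 : 100.00 : 83.69 : 28.02.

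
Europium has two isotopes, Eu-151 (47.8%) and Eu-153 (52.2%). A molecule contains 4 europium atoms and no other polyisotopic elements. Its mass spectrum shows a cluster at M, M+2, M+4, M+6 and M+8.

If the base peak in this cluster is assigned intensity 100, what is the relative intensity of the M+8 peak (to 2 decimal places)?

19.88

(0.478 + 0.522)^4 gives M 0.0522, M+2 0.2280, M+4 0.3735, M+6 0.2720, M+8 0.0742; the largest is M+4.
P(M+4) = C(4,2) × 0.478^2 × 0.522^2 = 6 × 0.228484 × 0.272484 = 0.373549 (base)
P(M+8) = C(4,4) × 0.478^0 × 0.522^4 = 1 × 1.0000 × 0.07424753 = 0.074248
Relative intensity = 0.074248 / 0.373549 × 100 = 19.88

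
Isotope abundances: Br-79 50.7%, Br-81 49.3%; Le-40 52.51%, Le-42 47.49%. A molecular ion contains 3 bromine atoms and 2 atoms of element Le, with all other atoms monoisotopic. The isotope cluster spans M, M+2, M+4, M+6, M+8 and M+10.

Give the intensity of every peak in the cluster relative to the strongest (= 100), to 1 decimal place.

11.2 : 52.9 : 100.0 : 94.5 : 44.6 : 8.4

Bromine pattern (n=3): 0.13032384 : 0.38017547 : 0.36967753 : 0.11982316
Element Le pattern (n=2): 0.27573001 : 0.49873998 : 0.22553001
Convolve the two distributions (both contribute in 2-u steps):
  M: 0.13032384×0.27573001 = 0.035934
  M+2: 0.13032384×0.49873998 + 0.38017547×0.27573001 = 0.169823
  M+4: 0.13032384×0.22553001 + 0.38017547×0.49873998 + 0.36967753×0.27573001 = 0.320932
  M+6: 0.38017547×0.22553001 + 0.36967753×0.49873998 + 0.11982316×0.27573001 = 0.303153
  M+8: 0.36967753×0.22553001 + 0.11982316×0.49873998 = 0.143134
  M+10: 0.11982316×0.22553001 = 0.027024
Scale to base peak (0.320932) = 100: 11.2 : 52.9 : 100.0 : 94.5 : 44.6 : 8.4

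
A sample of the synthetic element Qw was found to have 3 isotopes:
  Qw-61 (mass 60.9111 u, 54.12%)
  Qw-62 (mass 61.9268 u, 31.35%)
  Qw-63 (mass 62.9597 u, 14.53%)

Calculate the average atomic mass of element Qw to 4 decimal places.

61.5272 u

Weight each isotope mass by its fractional abundance: 0.5412 × 60.9111 + 0.3135 × 61.9268 + 0.1453 × 62.9597
= 32.96509 + 19.41405 + 9.14804 = 61.52718 u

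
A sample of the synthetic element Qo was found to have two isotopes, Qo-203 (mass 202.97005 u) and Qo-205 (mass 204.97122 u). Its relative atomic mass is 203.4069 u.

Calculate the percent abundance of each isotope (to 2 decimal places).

Writing the weighted mean with unknown fraction x of Qo-203:
202.97005·x + 204.97122·(1 − x) = 203.4069
(202.97005 − 204.97122)·x = 203.4069 − 204.97122
x = -1.56432 / -2.00117 = 0.78170 → 78.17% Qo-203, 21.83% Qo-205.

Qo-203: 78.17%, Qo-205: 21.83%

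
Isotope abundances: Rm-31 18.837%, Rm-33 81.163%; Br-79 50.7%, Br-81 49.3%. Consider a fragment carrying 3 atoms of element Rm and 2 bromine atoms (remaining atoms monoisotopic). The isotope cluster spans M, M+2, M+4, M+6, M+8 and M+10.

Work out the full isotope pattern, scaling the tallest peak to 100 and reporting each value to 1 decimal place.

Element Rm pattern (n=3): 0.00668398 : 0.08639783 : 0.3722624 : 0.53465579
Bromine pattern (n=2): 0.257049 : 0.499902 : 0.243049
Convolve the two distributions (both contribute in 2-u steps):
  M: 0.00668398×0.257049 = 0.001718
  M+2: 0.00668398×0.499902 + 0.08639783×0.257049 = 0.025550
  M+4: 0.00668398×0.243049 + 0.08639783×0.499902 + 0.3722624×0.257049 = 0.140505
  M+6: 0.08639783×0.243049 + 0.3722624×0.499902 + 0.53465579×0.257049 = 0.344526
  M+8: 0.3722624×0.243049 + 0.53465579×0.499902 = 0.357754
  M+10: 0.53465579×0.243049 = 0.129948
Scale to base peak (0.357754) = 100: 0.5 : 7.1 : 39.3 : 96.3 : 100.0 : 36.3

0.5 : 7.1 : 39.3 : 96.3 : 100.0 : 36.3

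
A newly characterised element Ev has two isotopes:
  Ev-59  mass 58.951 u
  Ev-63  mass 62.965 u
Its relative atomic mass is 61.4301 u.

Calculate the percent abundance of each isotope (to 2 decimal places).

Ev-59: 38.24%, Ev-63: 61.76%

With x = fraction of Ev-59 (so Ev-63 is 1 − x):
58.951·x + 62.965·(1 − x) = 61.4301
(58.951 − 62.965)·x = 61.4301 − 62.965
x = -1.5349 / -4.014 = 0.38239 → 38.24% Ev-59, 61.76% Ev-63.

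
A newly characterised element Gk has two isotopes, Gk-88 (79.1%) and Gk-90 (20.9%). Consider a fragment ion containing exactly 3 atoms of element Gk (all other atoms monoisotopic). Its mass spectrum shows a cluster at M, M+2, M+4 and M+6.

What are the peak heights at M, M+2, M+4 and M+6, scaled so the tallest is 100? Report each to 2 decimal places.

Expanding (0.791 + 0.209)^3:
P(M) = 0.791^3 = 0.494914
P(M+2) = 3 × 0.791^2 × 0.209^1 = 0.392302
P(M+4) = 3 × 0.791^1 × 0.209^2 = 0.103655
P(M+6) = 0.209^3 = 0.009129
The M peak is largest (0.494914); scaling to 100 gives 100.00 : 79.27 : 20.94 : 1.84.

100.00 : 79.27 : 20.94 : 1.84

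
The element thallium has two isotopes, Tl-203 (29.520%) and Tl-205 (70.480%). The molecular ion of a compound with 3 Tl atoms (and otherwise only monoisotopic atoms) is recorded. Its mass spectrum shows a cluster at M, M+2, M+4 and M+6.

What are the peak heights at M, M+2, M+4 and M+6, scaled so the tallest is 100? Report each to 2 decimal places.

The 3 Tl atoms are independent, so intensities follow the terms of (0.29520 + 0.70480)^3.
P(M) = 0.29520^3 = 0.025725
P(M+2) = 3 × 0.29520^2 × 0.70480^1 = 0.184255
P(M+4) = 3 × 0.29520^1 × 0.70480^2 = 0.439916
P(M+6) = 0.70480^3 = 0.350104
The M+4 peak is largest (0.439916); scaling to 100 gives 5.85 : 41.88 : 100.00 : 79.58.

5.85 : 41.88 : 100.00 : 79.58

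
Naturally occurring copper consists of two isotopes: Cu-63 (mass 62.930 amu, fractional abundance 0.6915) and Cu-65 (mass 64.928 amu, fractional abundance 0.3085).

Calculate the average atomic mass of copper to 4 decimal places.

Ar = Σ fᵢ·mᵢ = 0.6915 × 62.930 + 0.3085 × 64.928
= 43.51610 + 20.03029 = 63.54639 amu

63.5464 amu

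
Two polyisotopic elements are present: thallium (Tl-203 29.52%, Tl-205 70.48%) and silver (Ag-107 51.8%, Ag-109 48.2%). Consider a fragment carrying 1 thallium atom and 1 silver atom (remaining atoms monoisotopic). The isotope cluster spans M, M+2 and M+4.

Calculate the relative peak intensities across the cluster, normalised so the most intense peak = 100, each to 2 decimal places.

30.14 : 100.00 : 66.96

Thallium pattern (n=1): 0.2952 : 0.7048
Silver pattern (n=1): 0.5180 : 0.4820
Convolve the two distributions (both contribute in 2-u steps):
  M: 0.2952×0.5180 = 0.152914
  M+2: 0.2952×0.4820 + 0.7048×0.5180 = 0.507373
  M+4: 0.7048×0.4820 = 0.339714
Scale to base peak (0.507373) = 100: 30.14 : 100.00 : 66.96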